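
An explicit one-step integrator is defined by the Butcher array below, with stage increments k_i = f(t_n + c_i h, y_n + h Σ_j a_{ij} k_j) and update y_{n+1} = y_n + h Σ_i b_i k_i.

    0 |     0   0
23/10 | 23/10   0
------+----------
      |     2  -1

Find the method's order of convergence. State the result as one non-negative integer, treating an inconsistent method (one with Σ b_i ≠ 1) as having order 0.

b = (2, -1)
c = (0, 23/10)
Σ b_i: 2·1 + (-1)·1 = 1 ✓
b·c: (-1)·23/10 = -23/10 ≠ 1/2 ⇒ order 1.

1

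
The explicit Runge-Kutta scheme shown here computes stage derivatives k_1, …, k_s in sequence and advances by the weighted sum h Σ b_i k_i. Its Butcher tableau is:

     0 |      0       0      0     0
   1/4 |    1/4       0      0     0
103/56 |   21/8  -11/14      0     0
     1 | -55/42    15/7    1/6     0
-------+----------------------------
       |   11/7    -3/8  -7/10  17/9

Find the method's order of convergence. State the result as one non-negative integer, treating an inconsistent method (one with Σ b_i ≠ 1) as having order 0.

b = (11/7, -3/8, -7/10, 17/9)
c = (0, 1/4, 103/56, 1)
Ac = (0, 0, -11/56, 283/336)
Σ b_i: 11/7·1 + (-3/8)·1 + (-7/10)·1 + 17/9·1 = 6011/2520 ≠ 1 ⇒ order 0.

0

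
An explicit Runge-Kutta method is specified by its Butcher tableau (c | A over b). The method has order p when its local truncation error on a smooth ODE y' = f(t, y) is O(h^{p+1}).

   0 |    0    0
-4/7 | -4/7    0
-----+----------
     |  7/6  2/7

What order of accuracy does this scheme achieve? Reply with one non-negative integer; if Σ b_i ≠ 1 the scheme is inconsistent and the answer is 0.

b = (7/6, 2/7)
c = (0, -4/7)
Σ b_i: 7/6·1 + 2/7·1 = 61/42 ≠ 1 ⇒ order 0.

0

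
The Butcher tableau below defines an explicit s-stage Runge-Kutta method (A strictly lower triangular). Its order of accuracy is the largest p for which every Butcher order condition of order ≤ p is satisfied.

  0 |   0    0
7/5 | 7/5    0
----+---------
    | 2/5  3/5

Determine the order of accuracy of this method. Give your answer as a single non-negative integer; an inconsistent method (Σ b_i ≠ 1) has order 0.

1

b = (2/5, 3/5)
c = (0, 7/5)
Σ b_i: 2/5·1 + 3/5·1 = 1 ✓
b·c: 3/5·7/5 = 21/25 ≠ 1/2 ⇒ order 1.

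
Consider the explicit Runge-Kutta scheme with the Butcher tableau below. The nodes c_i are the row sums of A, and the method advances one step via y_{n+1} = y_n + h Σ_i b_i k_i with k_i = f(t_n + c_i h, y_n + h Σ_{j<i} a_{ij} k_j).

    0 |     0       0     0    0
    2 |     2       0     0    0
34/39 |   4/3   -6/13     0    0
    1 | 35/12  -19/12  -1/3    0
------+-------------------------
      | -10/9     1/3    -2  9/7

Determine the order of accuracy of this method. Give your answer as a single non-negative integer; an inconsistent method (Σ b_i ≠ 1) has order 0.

0

b = (-10/9, 1/3, -2, 9/7)
c = (0, 2, 34/39, 1)
Ac = (0, 0, -12/13, -809/234)
Σ b_i: (-10/9)·1 + 1/3·1 + (-2)·1 + 9/7·1 = -94/63 ≠ 1 ⇒ order 0.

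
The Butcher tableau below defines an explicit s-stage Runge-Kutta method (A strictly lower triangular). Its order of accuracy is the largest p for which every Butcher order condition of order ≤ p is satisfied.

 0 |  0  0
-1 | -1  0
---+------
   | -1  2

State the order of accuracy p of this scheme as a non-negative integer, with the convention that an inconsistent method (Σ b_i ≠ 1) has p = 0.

1

b = (-1, 2)
c = (0, -1)
Σ b_i: (-1)·1 + 2·1 = 1 ✓
b·c: 2·(-1) = -2 ≠ 1/2 ⇒ order 1.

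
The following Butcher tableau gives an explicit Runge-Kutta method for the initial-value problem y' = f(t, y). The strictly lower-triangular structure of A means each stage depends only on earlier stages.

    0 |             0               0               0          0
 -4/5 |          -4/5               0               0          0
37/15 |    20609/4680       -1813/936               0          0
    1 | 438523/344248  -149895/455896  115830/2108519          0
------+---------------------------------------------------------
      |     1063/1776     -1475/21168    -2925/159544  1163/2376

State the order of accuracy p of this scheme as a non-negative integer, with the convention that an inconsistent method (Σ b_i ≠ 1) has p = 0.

b = (1063/1776, -1475/21168, -2925/159544, 1163/2376)
c = (0, -4/5, 37/15, 1)
Ac = (0, 0, 1813/1170, 927/2326)
Σ b_i: 1063/1776·1 + (-1475/21168)·1 + (-2925/159544)·1 + 1163/2376·1 = 1 ✓
b·c: (-1475/21168)·(-4/5) + (-2925/159544)·37/15 + 1163/2376·1 = 1/2 ✓
b·c²: (-1475/21168)·16/25 + (-2925/159544)·1369/225 + 1163/2376·1 = 1/3 ✓
b·Ac: (-2925/159544)·1813/1170 + 1163/2376·927/2326 = 1/6 ✓
b·c³: (-1475/21168)·(-64/125) + (-2925/159544)·50653/3375 + 1163/2376·1 = 1/4 ✓
b·(c∘Ac): (-2925/159544)·67081/17550 + 1163/2376·927/2326 = 1/8 ✓
b·Ac²: (-2925/159544)·(-3626/2925) + 1163/2376·144/1163 = 1/12 ✓
b·A²c: 1163/2376·99/1163 = 1/24 ✓; 4 stages ⇒ order 4.

4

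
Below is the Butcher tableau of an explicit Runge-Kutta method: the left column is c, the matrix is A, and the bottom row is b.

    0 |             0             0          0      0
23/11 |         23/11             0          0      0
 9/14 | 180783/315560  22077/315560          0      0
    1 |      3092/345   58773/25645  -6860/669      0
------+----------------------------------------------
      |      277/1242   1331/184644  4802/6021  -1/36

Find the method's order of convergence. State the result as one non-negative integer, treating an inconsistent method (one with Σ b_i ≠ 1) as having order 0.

b = (277/1242, 1331/184644, 4802/6021, -1/36)
c = (0, 23/11, 9/14, 1)
Ac = (0, 0, 2007/13720, -9/5)
Σ b_i: 277/1242·1 + 1331/184644·1 + 4802/6021·1 + (-1/36)·1 = 1 ✓
b·c: 1331/184644·23/11 + 4802/6021·9/14 + (-1/36)·1 = 1/2 ✓
b·c²: 1331/184644·529/121 + 4802/6021·81/196 + (-1/36)·1 = 1/3 ✓
b·Ac: 4802/6021·2007/13720 + (-1/36)·(-9/5) = 1/6 ✓
b·c³: 1331/184644·12167/1331 + 4802/6021·729/2744 + (-1/36)·1 = 1/4 ✓
b·(c∘Ac): 4802/6021·18063/192080 + (-1/36)·(-9/5) = 1/8 ✓
b·Ac²: 4802/6021·46161/150920 + (-1/36)·318/55 = 1/12 ✓
b·A²c: (-1/36)·(-3/2) = 1/24 ✓; 4 stages ⇒ order 4.

4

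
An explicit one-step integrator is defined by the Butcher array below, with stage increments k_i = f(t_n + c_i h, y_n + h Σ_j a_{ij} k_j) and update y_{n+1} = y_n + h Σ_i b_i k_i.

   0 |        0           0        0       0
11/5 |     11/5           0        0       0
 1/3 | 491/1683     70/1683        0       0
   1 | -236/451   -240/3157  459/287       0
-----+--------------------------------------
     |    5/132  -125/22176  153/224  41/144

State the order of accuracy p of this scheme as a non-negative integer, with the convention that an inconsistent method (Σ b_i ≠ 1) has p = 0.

4

b = (5/132, -125/22176, 153/224, 41/144)
c = (0, 11/5, 1/3, 1)
Ac = (0, 0, 14/153, 15/41)
Σ b_i: 5/132·1 + (-125/22176)·1 + 153/224·1 + 41/144·1 = 1 ✓
b·c: (-125/22176)·11/5 + 153/224·1/3 + 41/144·1 = 1/2 ✓
b·c²: (-125/22176)·121/25 + 153/224·1/9 + 41/144·1 = 1/3 ✓
b·Ac: 153/224·14/153 + 41/144·15/41 = 1/6 ✓
b·c³: (-125/22176)·1331/125 + 153/224·1/27 + 41/144·1 = 1/4 ✓
b·(c∘Ac): 153/224·14/459 + 41/144·15/41 = 1/8 ✓
b·Ac²: 153/224·154/765 + 41/144·(-39/205) = 1/12 ✓
b·A²c: 41/144·6/41 = 1/24 ✓; 4 stages ⇒ order 4.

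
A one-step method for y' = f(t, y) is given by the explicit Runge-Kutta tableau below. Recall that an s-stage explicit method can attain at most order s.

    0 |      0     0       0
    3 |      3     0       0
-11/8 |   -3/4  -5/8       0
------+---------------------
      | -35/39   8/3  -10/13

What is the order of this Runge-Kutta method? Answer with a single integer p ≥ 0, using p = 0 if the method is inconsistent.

b = (-35/39, 8/3, -10/13)
c = (0, 3, -11/8)
Ac = (0, 0, -15/8)
Σ b_i: (-35/39)·1 + 8/3·1 + (-10/13)·1 = 1 ✓
b·c: 8/3·3 + (-10/13)·(-11/8) = 471/52 ≠ 1/2 ⇒ order 1.

1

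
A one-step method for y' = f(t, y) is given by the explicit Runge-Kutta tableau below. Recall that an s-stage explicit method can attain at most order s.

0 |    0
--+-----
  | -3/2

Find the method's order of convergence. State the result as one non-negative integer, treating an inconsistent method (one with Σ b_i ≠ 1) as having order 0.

0

b = (-3/2)
c = (0)
Σ b_i: (-3/2)·1 = -3/2 ≠ 1 ⇒ order 0.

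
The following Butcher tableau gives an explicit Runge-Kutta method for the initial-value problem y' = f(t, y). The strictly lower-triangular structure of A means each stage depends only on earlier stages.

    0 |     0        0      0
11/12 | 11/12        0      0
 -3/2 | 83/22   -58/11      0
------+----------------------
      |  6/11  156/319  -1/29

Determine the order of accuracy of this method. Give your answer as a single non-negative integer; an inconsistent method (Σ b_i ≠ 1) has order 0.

b = (6/11, 156/319, -1/29)
c = (0, 11/12, -3/2)
Ac = (0, 0, -29/6)
Σ b_i: 6/11·1 + 156/319·1 + (-1/29)·1 = 1 ✓
b·c: 156/319·11/12 + (-1/29)·(-3/2) = 1/2 ✓
b·c²: 156/319·121/144 + (-1/29)·9/4 = 1/3 ✓
b·Ac: (-1/29)·(-29/6) = 1/6 ✓; 3 stages ⇒ order 3.

3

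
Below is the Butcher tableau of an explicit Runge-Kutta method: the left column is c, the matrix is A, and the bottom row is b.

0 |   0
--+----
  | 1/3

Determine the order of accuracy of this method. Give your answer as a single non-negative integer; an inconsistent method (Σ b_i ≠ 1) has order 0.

0

b = (1/3)
c = (0)
Σ b_i: 1/3·1 = 1/3 ≠ 1 ⇒ order 0.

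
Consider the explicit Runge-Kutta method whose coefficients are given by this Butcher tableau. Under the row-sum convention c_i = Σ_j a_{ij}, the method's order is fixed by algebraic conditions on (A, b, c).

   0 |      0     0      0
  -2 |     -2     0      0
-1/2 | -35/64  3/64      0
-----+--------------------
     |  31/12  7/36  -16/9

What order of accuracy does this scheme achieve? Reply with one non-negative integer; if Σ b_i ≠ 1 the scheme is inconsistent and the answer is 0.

3

b = (31/12, 7/36, -16/9)
c = (0, -2, -1/2)
Ac = (0, 0, -3/32)
Σ b_i: 31/12·1 + 7/36·1 + (-16/9)·1 = 1 ✓
b·c: 7/36·(-2) + (-16/9)·(-1/2) = 1/2 ✓
b·c²: 7/36·4 + (-16/9)·1/4 = 1/3 ✓
b·Ac: (-16/9)·(-3/32) = 1/6 ✓; 3 stages ⇒ order 3.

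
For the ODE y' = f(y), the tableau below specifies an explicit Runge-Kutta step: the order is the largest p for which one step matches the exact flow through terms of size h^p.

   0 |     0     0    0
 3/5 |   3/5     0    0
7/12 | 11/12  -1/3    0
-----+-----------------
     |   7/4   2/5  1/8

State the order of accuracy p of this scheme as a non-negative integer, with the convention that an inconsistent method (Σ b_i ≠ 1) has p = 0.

b = (7/4, 2/5, 1/8)
c = (0, 3/5, 7/12)
Ac = (0, 0, -1/5)
Σ b_i: 7/4·1 + 2/5·1 + 1/8·1 = 91/40 ≠ 1 ⇒ order 0.

0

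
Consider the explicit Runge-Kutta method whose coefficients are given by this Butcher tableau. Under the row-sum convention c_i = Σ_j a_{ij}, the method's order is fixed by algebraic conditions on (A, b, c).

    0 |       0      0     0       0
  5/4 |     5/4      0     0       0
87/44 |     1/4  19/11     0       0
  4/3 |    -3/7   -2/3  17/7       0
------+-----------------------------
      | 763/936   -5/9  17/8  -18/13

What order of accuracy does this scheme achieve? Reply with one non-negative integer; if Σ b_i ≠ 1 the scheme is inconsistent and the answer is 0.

1

b = (763/936, -5/9, 17/8, -18/13)
c = (0, 5/4, 87/44, 4/3)
Ac = (0, 0, 95/44, 3667/924)
Σ b_i: 763/936·1 + (-5/9)·1 + 17/8·1 + (-18/13)·1 = 1 ✓
b·c: (-5/9)·5/4 + 17/8·87/44 + (-18/13)·4/3 = 68411/41184 ≠ 1/2 ⇒ order 1.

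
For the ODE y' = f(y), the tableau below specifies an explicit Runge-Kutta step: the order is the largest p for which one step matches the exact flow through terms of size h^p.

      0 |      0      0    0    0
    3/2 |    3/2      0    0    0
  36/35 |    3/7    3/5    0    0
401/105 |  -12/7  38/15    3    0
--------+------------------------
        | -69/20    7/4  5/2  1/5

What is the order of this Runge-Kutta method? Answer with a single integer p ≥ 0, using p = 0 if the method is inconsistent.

1

b = (-69/20, 7/4, 5/2, 1/5)
c = (0, 3/2, 36/35, 401/105)
Ac = (0, 0, 9/10, 241/35)
Σ b_i: (-69/20)·1 + 7/4·1 + 5/2·1 + 1/5·1 = 1 ✓
b·c: 7/4·3/2 + 5/2·36/35 + 1/5·401/105 = 25033/4200 ≠ 1/2 ⇒ order 1.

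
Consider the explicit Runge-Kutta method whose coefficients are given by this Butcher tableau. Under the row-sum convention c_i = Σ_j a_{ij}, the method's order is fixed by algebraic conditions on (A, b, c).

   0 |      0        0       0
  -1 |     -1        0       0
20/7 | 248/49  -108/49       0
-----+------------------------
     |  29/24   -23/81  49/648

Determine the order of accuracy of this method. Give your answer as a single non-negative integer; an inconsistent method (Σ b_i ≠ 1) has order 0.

3

b = (29/24, -23/81, 49/648)
c = (0, -1, 20/7)
Ac = (0, 0, 108/49)
Σ b_i: 29/24·1 + (-23/81)·1 + 49/648·1 = 1 ✓
b·c: (-23/81)·(-1) + 49/648·20/7 = 1/2 ✓
b·c²: (-23/81)·1 + 49/648·400/49 = 1/3 ✓
b·Ac: 49/648·108/49 = 1/6 ✓; 3 stages ⇒ order 3.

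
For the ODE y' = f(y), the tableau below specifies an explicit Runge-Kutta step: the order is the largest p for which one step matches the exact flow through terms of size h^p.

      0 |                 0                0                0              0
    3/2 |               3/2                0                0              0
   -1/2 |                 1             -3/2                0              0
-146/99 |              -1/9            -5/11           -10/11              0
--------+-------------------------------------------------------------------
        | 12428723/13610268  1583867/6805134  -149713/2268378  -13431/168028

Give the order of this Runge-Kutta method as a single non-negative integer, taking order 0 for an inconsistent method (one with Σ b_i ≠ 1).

3

b = (12428723/13610268, 1583867/6805134, -149713/2268378, -13431/168028)
c = (0, 3/2, -1/2, -146/99)
Ac = (0, 0, -9/4, -5/22)
Σ b_i: 12428723/13610268·1 + 1583867/6805134·1 + (-149713/2268378)·1 + (-13431/168028)·1 = 1 ✓
b·c: 1583867/6805134·3/2 + (-149713/2268378)·(-1/2) + (-13431/168028)·(-146/99) = 1/2 ✓
b·c²: 1583867/6805134·9/4 + (-149713/2268378)·1/4 + (-13431/168028)·21316/9801 = 1/3 ✓
b·Ac: (-149713/2268378)·(-9/4) + (-13431/168028)·(-5/22) = 1/6 ✓
b·c³: 1583867/6805134·27/8 + (-149713/2268378)·(-1/8) + (-13431/168028)·(-3112136/970299) = 471660803/449138844 ≠ 1/4 ⇒ order 3.
b·(c∘Ac): (-149713/2268378)·9/8 + (-13431/168028)·365/1089 = -67911/672112 ≠ 1/8
b·Ac²: (-149713/2268378)·(-27/8) + (-13431/168028)·(-5/4) = 54217/168028 ≠ 1/12
b·A²c: (-13431/168028)·45/22 = -54945/336056 ≠ 1/24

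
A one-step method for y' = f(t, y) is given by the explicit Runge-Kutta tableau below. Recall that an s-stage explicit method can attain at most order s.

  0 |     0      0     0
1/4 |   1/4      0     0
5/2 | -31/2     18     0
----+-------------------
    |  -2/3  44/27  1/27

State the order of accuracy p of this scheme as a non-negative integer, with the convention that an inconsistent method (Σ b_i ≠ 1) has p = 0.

3

b = (-2/3, 44/27, 1/27)
c = (0, 1/4, 5/2)
Ac = (0, 0, 9/2)
Σ b_i: (-2/3)·1 + 44/27·1 + 1/27·1 = 1 ✓
b·c: 44/27·1/4 + 1/27·5/2 = 1/2 ✓
b·c²: 44/27·1/16 + 1/27·25/4 = 1/3 ✓
b·Ac: 1/27·9/2 = 1/6 ✓; 3 stages ⇒ order 3.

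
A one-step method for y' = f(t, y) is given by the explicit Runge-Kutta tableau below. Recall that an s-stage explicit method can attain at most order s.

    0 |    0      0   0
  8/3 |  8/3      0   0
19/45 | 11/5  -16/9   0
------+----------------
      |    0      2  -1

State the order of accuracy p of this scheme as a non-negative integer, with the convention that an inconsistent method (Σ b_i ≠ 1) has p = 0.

b = (0, 2, -1)
c = (0, 8/3, 19/45)
Ac = (0, 0, -128/27)
Σ b_i: 2·1 + (-1)·1 = 1 ✓
b·c: 2·8/3 + (-1)·19/45 = 221/45 ≠ 1/2 ⇒ order 1.

1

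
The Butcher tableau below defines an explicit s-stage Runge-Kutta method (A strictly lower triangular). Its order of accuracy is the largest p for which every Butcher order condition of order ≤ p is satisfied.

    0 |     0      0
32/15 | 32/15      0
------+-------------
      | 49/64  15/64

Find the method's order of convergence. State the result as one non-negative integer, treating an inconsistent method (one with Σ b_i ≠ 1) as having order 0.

2

b = (49/64, 15/64)
c = (0, 32/15)
Σ b_i: 49/64·1 + 15/64·1 = 1 ✓
b·c: 15/64·32/15 = 1/2 ✓; 2 stages ⇒ order 2.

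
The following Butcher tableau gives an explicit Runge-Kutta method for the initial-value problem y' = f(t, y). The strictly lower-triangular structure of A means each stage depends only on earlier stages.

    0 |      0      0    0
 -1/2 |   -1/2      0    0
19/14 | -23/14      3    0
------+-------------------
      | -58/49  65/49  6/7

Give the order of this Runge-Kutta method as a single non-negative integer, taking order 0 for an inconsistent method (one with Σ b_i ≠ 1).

2

b = (-58/49, 65/49, 6/7)
c = (0, -1/2, 19/14)
Ac = (0, 0, -3/2)
Σ b_i: (-58/49)·1 + 65/49·1 + 6/7·1 = 1 ✓
b·c: 65/49·(-1/2) + 6/7·19/14 = 1/2 ✓
b·c²: 65/49·1/4 + 6/7·361/196 = 2621/1372 ≠ 1/3 ⇒ order 2.
b·Ac: 6/7·(-3/2) = -9/7 ≠ 1/6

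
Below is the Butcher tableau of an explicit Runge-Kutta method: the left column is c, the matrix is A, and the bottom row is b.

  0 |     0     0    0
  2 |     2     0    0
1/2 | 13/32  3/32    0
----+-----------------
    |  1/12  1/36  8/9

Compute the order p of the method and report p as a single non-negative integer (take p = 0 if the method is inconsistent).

3

b = (1/12, 1/36, 8/9)
c = (0, 2, 1/2)
Ac = (0, 0, 3/16)
Σ b_i: 1/12·1 + 1/36·1 + 8/9·1 = 1 ✓
b·c: 1/36·2 + 8/9·1/2 = 1/2 ✓
b·c²: 1/36·4 + 8/9·1/4 = 1/3 ✓
b·Ac: 8/9·3/16 = 1/6 ✓; 3 stages ⇒ order 3.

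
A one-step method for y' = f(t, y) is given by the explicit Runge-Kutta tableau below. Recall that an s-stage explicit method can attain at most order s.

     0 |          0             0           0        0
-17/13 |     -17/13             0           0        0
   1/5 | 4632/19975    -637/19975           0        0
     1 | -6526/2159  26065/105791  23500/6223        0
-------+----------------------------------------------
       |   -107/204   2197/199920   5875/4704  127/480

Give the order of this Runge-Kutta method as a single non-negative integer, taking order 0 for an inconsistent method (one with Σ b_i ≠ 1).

4

b = (-107/204, 2197/199920, 5875/4704, 127/480)
c = (0, -17/13, 1/5, 1)
Ac = (0, 0, 49/1175, 55/127)
Σ b_i: (-107/204)·1 + 2197/199920·1 + 5875/4704·1 + 127/480·1 = 1 ✓
b·c: 2197/199920·(-17/13) + 5875/4704·1/5 + 127/480·1 = 1/2 ✓
b·c²: 2197/199920·289/169 + 5875/4704·1/25 + 127/480·1 = 1/3 ✓
b·Ac: 5875/4704·49/1175 + 127/480·55/127 = 1/6 ✓
b·c³: 2197/199920·(-4913/2197) + 5875/4704·1/125 + 127/480·1 = 1/4 ✓
b·(c∘Ac): 5875/4704·49/5875 + 127/480·55/127 = 1/8 ✓
b·Ac²: 5875/4704·(-833/15275) + 127/480·945/1651 = 1/12 ✓
b·A²c: 127/480·20/127 = 1/24 ✓; 4 stages ⇒ order 4.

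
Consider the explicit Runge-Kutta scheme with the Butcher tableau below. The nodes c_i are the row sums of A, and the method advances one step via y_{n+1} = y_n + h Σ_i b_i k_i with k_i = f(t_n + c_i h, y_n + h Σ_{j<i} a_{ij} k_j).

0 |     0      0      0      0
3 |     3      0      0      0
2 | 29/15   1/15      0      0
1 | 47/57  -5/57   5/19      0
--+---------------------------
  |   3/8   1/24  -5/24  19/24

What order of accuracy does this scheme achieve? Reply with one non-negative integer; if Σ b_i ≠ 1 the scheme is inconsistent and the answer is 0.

b = (3/8, 1/24, -5/24, 19/24)
c = (0, 3, 2, 1)
Ac = (0, 0, 1/5, 5/19)
Σ b_i: 3/8·1 + 1/24·1 + (-5/24)·1 + 19/24·1 = 1 ✓
b·c: 1/24·3 + (-5/24)·2 + 19/24·1 = 1/2 ✓
b·c²: 1/24·9 + (-5/24)·4 + 19/24·1 = 1/3 ✓
b·Ac: (-5/24)·1/5 + 19/24·5/19 = 1/6 ✓
b·c³: 1/24·27 + (-5/24)·8 + 19/24·1 = 1/4 ✓
b·(c∘Ac): (-5/24)·2/5 + 19/24·5/19 = 1/8 ✓
b·Ac²: (-5/24)·3/5 + 19/24·5/19 = 1/12 ✓
b·A²c: 19/24·1/19 = 1/24 ✓; 4 stages ⇒ order 4.

4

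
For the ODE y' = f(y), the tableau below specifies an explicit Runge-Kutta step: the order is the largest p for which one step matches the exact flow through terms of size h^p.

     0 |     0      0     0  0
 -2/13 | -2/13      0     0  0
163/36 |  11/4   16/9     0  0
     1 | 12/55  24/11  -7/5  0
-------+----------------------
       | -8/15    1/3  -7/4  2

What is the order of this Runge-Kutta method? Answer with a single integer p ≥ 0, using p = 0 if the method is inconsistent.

b = (-8/15, 1/3, -7/4, 2)
c = (0, -2/13, 163/36, 1)
Ac = (0, 0, -32/117, -171803/25740)
Σ b_i: (-8/15)·1 + 1/3·1 + (-7/4)·1 + 2·1 = 1/20 ≠ 1 ⇒ order 0.

0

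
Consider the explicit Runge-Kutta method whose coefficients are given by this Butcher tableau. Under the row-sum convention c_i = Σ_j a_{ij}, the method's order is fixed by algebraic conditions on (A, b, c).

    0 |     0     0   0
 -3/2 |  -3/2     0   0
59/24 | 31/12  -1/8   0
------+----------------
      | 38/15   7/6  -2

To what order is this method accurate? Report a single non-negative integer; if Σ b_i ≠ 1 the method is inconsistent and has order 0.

b = (38/15, 7/6, -2)
c = (0, -3/2, 59/24)
Ac = (0, 0, 3/16)
Σ b_i: 38/15·1 + 7/6·1 + (-2)·1 = 17/10 ≠ 1 ⇒ order 0.

0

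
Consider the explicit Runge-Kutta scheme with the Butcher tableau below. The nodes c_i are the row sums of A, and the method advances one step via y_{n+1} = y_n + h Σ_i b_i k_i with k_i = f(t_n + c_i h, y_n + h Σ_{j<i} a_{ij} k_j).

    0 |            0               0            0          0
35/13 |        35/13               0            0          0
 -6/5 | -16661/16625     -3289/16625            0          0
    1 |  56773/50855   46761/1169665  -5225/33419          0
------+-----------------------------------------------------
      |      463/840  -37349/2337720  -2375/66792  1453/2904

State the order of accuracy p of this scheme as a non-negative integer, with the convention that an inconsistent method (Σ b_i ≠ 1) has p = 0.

4

b = (463/840, -37349/2337720, -2375/66792, 1453/2904)
c = (0, 35/13, -6/5, 1)
Ac = (0, 0, -253/475, 429/1453)
Σ b_i: 463/840·1 + (-37349/2337720)·1 + (-2375/66792)·1 + 1453/2904·1 = 1 ✓
b·c: (-37349/2337720)·35/13 + (-2375/66792)·(-6/5) + 1453/2904·1 = 1/2 ✓
b·c²: (-37349/2337720)·1225/169 + (-2375/66792)·36/25 + 1453/2904·1 = 1/3 ✓
b·Ac: (-2375/66792)·(-253/475) + 1453/2904·429/1453 = 1/6 ✓
b·c³: (-37349/2337720)·42875/2197 + (-2375/66792)·(-216/125) + 1453/2904·1 = 1/4 ✓
b·(c∘Ac): (-2375/66792)·1518/2375 + 1453/2904·429/1453 = 1/8 ✓
b·Ac²: (-2375/66792)·(-1771/1235) + 1453/2904·1221/18889 = 1/12 ✓
b·A²c: 1453/2904·121/1453 = 1/24 ✓; 4 stages ⇒ order 4.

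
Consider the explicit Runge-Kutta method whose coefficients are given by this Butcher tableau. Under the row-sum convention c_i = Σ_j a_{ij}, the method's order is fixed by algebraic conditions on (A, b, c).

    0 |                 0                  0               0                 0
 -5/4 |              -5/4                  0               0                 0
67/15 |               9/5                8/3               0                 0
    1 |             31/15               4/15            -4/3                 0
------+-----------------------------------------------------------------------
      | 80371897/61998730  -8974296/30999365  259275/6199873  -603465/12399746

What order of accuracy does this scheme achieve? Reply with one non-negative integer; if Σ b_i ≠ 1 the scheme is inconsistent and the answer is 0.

b = (80371897/61998730, -8974296/30999365, 259275/6199873, -603465/12399746)
c = (0, -5/4, 67/15, 1)
Ac = (0, 0, -10/3, -283/45)
Σ b_i: 80371897/61998730·1 + (-8974296/30999365)·1 + 259275/6199873·1 + (-603465/12399746)·1 = 1 ✓
b·c: (-8974296/30999365)·(-5/4) + 259275/6199873·67/15 + (-603465/12399746)·1 = 1/2 ✓
b·c²: (-8974296/30999365)·25/16 + 259275/6199873·4489/225 + (-603465/12399746)·1 = 1/3 ✓
b·Ac: 259275/6199873·(-10/3) + (-603465/12399746)·(-283/45) = 1/6 ✓
b·c³: (-8974296/30999365)·(-125/64) + 259275/6199873·300763/3375 + (-603465/12399746)·1 = 9471288203/2231954280 ≠ 1/4 ⇒ order 3.
b·(c∘Ac): 259275/6199873·(-134/9) + (-603465/12399746)·(-283/45) = -3925509/12399746 ≠ 1/8
b·Ac²: 259275/6199873·25/6 + (-603465/12399746)·(-70699/2700) = 3233203969/2231954280 ≠ 1/12
b·A²c: (-603465/12399746)·40/9 = -4023100/18599619 ≠ 1/24

3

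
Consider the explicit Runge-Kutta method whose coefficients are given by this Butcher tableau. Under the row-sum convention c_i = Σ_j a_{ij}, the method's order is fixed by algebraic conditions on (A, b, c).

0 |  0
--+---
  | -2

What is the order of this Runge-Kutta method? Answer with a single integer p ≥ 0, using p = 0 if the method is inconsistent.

b = (-2)
c = (0)
Σ b_i: (-2)·1 = -2 ≠ 1 ⇒ order 0.

0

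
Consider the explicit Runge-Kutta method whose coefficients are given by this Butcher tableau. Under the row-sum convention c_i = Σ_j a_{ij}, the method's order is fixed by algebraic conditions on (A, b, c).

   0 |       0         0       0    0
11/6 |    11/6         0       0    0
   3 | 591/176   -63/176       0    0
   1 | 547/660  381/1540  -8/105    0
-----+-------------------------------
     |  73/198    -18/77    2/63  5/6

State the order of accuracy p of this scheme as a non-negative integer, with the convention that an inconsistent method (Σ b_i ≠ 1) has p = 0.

b = (73/198, -18/77, 2/63, 5/6)
c = (0, 11/6, 3, 1)
Ac = (0, 0, -21/32, 9/40)
Σ b_i: 73/198·1 + (-18/77)·1 + 2/63·1 + 5/6·1 = 1 ✓
b·c: (-18/77)·11/6 + 2/63·3 + 5/6·1 = 1/2 ✓
b·c²: (-18/77)·121/36 + 2/63·9 + 5/6·1 = 1/3 ✓
b·Ac: 2/63·(-21/32) + 5/6·9/40 = 1/6 ✓
b·c³: (-18/77)·1331/216 + 2/63·27 + 5/6·1 = 1/4 ✓
b·(c∘Ac): 2/63·(-63/32) + 5/6·9/40 = 1/8 ✓
b·Ac²: 2/63·(-77/64) + 5/6·7/48 = 1/12 ✓
b·A²c: 5/6·1/20 = 1/24 ✓; 4 stages ⇒ order 4.

4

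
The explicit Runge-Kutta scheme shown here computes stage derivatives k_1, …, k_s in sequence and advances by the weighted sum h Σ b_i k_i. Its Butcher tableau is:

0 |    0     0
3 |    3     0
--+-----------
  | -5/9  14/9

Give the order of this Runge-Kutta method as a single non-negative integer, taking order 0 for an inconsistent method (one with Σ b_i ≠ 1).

1

b = (-5/9, 14/9)
c = (0, 3)
Σ b_i: (-5/9)·1 + 14/9·1 = 1 ✓
b·c: 14/9·3 = 14/3 ≠ 1/2 ⇒ order 1.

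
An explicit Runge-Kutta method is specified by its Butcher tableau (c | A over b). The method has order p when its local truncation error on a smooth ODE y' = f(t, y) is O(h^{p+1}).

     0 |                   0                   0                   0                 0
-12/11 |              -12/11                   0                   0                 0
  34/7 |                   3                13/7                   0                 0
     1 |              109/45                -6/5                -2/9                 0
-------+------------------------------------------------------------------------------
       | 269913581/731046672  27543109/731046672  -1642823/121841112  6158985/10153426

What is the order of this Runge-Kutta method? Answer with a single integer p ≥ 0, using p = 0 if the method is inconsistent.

b = (269913581/731046672, 27543109/731046672, -1642823/121841112, 6158985/10153426)
c = (0, -12/11, 34/7, 1)
Ac = (0, 0, -156/77, 796/3465)
Σ b_i: 269913581/731046672·1 + 27543109/731046672·1 + (-1642823/121841112)·1 + 6158985/10153426·1 = 1 ✓
b·c: 27543109/731046672·(-12/11) + (-1642823/121841112)·34/7 + 6158985/10153426·1 = 1/2 ✓
b·c²: 27543109/731046672·144/121 + (-1642823/121841112)·1156/49 + 6158985/10153426·1 = 1/3 ✓
b·Ac: (-1642823/121841112)·(-156/77) + 6158985/10153426·796/3465 = 1/6 ✓
b·c³: 27543109/731046672·(-1728/1331) + (-1642823/121841112)·39304/343 + 6158985/10153426·1 = -2315798803/2345441406 ≠ 1/4 ⇒ order 3.
b·(c∘Ac): (-1642823/121841112)·(-5304/539) + 6158985/10153426·796/3465 = 45573887/167531529 ≠ 1/8
b·Ac²: (-1642823/121841112)·1872/847 + 6158985/10153426·(-1779784/266805) = -4780255966/1172720703 ≠ 1/12
b·A²c: 6158985/10153426·104/231 = 15250820/55843843 ≠ 1/24

3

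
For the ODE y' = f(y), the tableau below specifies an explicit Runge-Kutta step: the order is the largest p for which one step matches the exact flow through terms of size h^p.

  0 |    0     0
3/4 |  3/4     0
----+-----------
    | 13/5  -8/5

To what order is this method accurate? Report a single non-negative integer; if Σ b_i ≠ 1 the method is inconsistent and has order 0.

b = (13/5, -8/5)
c = (0, 3/4)
Σ b_i: 13/5·1 + (-8/5)·1 = 1 ✓
b·c: (-8/5)·3/4 = -6/5 ≠ 1/2 ⇒ order 1.

1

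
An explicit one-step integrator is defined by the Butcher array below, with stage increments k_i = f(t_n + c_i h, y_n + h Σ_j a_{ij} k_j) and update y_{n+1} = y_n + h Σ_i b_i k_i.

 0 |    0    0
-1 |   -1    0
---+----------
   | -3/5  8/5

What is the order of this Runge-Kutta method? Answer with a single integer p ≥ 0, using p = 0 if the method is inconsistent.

1

b = (-3/5, 8/5)
c = (0, -1)
Σ b_i: (-3/5)·1 + 8/5·1 = 1 ✓
b·c: 8/5·(-1) = -8/5 ≠ 1/2 ⇒ order 1.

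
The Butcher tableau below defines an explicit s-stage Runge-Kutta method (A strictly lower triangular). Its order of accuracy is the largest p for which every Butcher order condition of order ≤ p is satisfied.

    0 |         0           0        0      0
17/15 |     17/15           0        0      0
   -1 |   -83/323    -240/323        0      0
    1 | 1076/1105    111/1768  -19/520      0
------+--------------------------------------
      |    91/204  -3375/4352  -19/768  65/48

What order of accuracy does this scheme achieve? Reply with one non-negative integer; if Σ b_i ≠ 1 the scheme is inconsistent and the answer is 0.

b = (91/204, -3375/4352, -19/768, 65/48)
c = (0, 17/15, -1, 1)
Ac = (0, 0, -16/19, 7/65)
Σ b_i: 91/204·1 + (-3375/4352)·1 + (-19/768)·1 + 65/48·1 = 1 ✓
b·c: (-3375/4352)·17/15 + (-19/768)·(-1) + 65/48·1 = 1/2 ✓
b·c²: (-3375/4352)·289/225 + (-19/768)·1 + 65/48·1 = 1/3 ✓
b·Ac: (-19/768)·(-16/19) + 65/48·7/65 = 1/6 ✓
b·c³: (-3375/4352)·4913/3375 + (-19/768)·(-1) + 65/48·1 = 1/4 ✓
b·(c∘Ac): (-19/768)·16/19 + 65/48·7/65 = 1/8 ✓
b·Ac²: (-19/768)·(-272/285) + 65/48·43/975 = 1/12 ✓
b·A²c: 65/48·2/65 = 1/24 ✓; 4 stages ⇒ order 4.

4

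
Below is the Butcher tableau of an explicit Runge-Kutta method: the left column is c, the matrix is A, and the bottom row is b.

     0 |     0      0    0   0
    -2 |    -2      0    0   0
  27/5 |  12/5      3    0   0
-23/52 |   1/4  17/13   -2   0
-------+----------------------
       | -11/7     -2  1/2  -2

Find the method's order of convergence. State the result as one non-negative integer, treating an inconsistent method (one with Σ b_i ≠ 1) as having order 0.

0

b = (-11/7, -2, 1/2, -2)
c = (0, -2, 27/5, -23/52)
Ac = (0, 0, -6, -872/65)
Σ b_i: (-11/7)·1 + (-2)·1 + 1/2·1 + (-2)·1 = -71/14 ≠ 1 ⇒ order 0.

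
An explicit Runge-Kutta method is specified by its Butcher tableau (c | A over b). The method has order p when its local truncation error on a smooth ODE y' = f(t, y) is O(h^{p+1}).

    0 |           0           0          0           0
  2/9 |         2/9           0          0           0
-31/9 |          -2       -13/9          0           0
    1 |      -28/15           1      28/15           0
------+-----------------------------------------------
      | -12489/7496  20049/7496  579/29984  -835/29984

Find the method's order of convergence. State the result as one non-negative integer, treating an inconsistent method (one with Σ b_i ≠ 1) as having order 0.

b = (-12489/7496, 20049/7496, 579/29984, -835/29984)
c = (0, 2/9, -31/9, 1)
Ac = (0, 0, -26/81, -838/135)
Σ b_i: (-12489/7496)·1 + 20049/7496·1 + 579/29984·1 + (-835/29984)·1 = 1 ✓
b·c: 20049/7496·2/9 + 579/29984·(-31/9) + (-835/29984)·1 = 1/2 ✓
b·c²: 20049/7496·4/81 + 579/29984·961/81 + (-835/29984)·1 = 1/3 ✓
b·Ac: 579/29984·(-26/81) + (-835/29984)·(-838/135) = 1/6 ✓
b·c³: 20049/7496·8/729 + 579/29984·(-29791/729) + (-835/29984)·1 = -239113/303588 ≠ 1/4 ⇒ order 3.
b·(c∘Ac): 579/29984·806/729 + (-835/29984)·(-838/135) = 44221/227691 ≠ 1/8
b·Ac²: 579/29984·(-52/729) + (-835/29984)·26968/1215 = -376141/607176 ≠ 1/12
b·A²c: (-835/29984)·(-728/1215) = 15197/910764 ≠ 1/24

3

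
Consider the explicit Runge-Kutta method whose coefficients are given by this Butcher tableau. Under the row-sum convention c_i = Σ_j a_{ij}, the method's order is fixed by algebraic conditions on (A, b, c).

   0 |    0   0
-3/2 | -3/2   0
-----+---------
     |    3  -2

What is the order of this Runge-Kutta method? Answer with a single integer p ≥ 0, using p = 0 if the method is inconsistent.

b = (3, -2)
c = (0, -3/2)
Σ b_i: 3·1 + (-2)·1 = 1 ✓
b·c: (-2)·(-3/2) = 3 ≠ 1/2 ⇒ order 1.

1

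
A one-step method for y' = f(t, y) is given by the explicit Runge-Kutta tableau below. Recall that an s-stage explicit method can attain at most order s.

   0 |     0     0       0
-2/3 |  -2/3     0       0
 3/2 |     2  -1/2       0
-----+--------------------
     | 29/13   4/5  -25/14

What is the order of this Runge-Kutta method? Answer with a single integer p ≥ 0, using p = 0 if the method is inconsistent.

0

b = (29/13, 4/5, -25/14)
c = (0, -2/3, 3/2)
Ac = (0, 0, 1/3)
Σ b_i: 29/13·1 + 4/5·1 + (-25/14)·1 = 1133/910 ≠ 1 ⇒ order 0.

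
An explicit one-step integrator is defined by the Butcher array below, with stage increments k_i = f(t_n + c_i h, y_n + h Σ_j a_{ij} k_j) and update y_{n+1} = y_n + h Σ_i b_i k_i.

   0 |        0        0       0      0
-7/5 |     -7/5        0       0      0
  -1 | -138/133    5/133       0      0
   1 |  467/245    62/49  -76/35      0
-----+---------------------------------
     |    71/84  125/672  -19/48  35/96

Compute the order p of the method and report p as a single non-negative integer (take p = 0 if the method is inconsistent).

4

b = (71/84, 125/672, -19/48, 35/96)
c = (0, -7/5, -1, 1)
Ac = (0, 0, -1/19, 2/5)
Σ b_i: 71/84·1 + 125/672·1 + (-19/48)·1 + 35/96·1 = 1 ✓
b·c: 125/672·(-7/5) + (-19/48)·(-1) + 35/96·1 = 1/2 ✓
b·c²: 125/672·49/25 + (-19/48)·1 + 35/96·1 = 1/3 ✓
b·Ac: (-19/48)·(-1/19) + 35/96·2/5 = 1/6 ✓
b·c³: 125/672·(-343/125) + (-19/48)·(-1) + 35/96·1 = 1/4 ✓
b·(c∘Ac): (-19/48)·1/19 + 35/96·2/5 = 1/8 ✓
b·Ac²: (-19/48)·7/95 + 35/96·54/175 = 1/12 ✓
b·A²c: 35/96·4/35 = 1/24 ✓; 4 stages ⇒ order 4.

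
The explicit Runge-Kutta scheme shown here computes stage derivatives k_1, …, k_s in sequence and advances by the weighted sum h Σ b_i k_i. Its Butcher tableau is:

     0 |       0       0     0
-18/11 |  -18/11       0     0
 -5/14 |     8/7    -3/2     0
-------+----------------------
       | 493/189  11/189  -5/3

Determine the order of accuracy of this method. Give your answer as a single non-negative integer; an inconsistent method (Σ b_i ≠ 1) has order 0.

2

b = (493/189, 11/189, -5/3)
c = (0, -18/11, -5/14)
Ac = (0, 0, 27/11)
Σ b_i: 493/189·1 + 11/189·1 + (-5/3)·1 = 1 ✓
b·c: 11/189·(-18/11) + (-5/3)·(-5/14) = 1/2 ✓
b·c²: 11/189·324/121 + (-5/3)·25/196 = -367/6468 ≠ 1/3 ⇒ order 2.
b·Ac: (-5/3)·27/11 = -45/11 ≠ 1/6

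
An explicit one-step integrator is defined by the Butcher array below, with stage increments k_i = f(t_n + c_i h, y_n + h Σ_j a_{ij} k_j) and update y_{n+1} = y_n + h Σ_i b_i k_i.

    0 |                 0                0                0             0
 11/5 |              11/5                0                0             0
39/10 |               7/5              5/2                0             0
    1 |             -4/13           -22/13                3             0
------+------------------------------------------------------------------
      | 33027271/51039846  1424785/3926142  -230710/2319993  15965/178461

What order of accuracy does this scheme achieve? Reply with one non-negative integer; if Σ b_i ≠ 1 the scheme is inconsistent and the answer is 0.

3

b = (33027271/51039846, 1424785/3926142, -230710/2319993, 15965/178461)
c = (0, 11/5, 39/10, 1)
Ac = (0, 0, 11/2, 1037/130)
Σ b_i: 33027271/51039846·1 + 1424785/3926142·1 + (-230710/2319993)·1 + 15965/178461·1 = 1 ✓
b·c: 1424785/3926142·11/5 + (-230710/2319993)·39/10 + 15965/178461·1 = 1/2 ✓
b·c²: 1424785/3926142·121/25 + (-230710/2319993)·1521/100 + 15965/178461·1 = 1/3 ✓
b·Ac: (-230710/2319993)·11/2 + 15965/178461·1037/130 = 1/6 ✓
b·c³: 1424785/3926142·1331/125 + (-230710/2319993)·59319/1000 + 15965/178461·1 = -3857431/1982900 ≠ 1/4 ⇒ order 3.
b·(c∘Ac): (-230710/2319993)·429/20 + 15965/178461·1037/130 = -3293159/2319993 ≠ 1/8
b·Ac²: (-230710/2319993)·121/10 + 15965/178461·48671/1300 = 2553197/1189740 ≠ 1/12
b·A²c: 15965/178461·33/2 = 175615/118974 ≠ 1/24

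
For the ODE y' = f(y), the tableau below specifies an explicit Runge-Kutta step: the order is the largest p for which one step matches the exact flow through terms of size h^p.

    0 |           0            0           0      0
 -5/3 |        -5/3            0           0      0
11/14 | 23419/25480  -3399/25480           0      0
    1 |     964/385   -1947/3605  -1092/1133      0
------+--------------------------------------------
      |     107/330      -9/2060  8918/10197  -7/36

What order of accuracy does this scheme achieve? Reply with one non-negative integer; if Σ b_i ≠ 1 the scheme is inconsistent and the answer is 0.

b = (107/330, -9/2060, 8918/10197, -7/36)
c = (0, -5/3, 11/14, 1)
Ac = (0, 0, 1133/5096, 1/7)
Σ b_i: 107/330·1 + (-9/2060)·1 + 8918/10197·1 + (-7/36)·1 = 1 ✓
b·c: (-9/2060)·(-5/3) + 8918/10197·11/14 + (-7/36)·1 = 1/2 ✓
b·c²: (-9/2060)·25/9 + 8918/10197·121/196 + (-7/36)·1 = 1/3 ✓
b·Ac: 8918/10197·1133/5096 + (-7/36)·1/7 = 1/6 ✓
b·c³: (-9/2060)·(-125/27) + 8918/10197·1331/2744 + (-7/36)·1 = 1/4 ✓
b·(c∘Ac): 8918/10197·12463/71344 + (-7/36)·1/7 = 1/8 ✓
b·Ac²: 8918/10197·(-5665/15288) + (-7/36)·(-44/21) = 1/12 ✓
b·A²c: (-7/36)·(-3/14) = 1/24 ✓; 4 stages ⇒ order 4.

4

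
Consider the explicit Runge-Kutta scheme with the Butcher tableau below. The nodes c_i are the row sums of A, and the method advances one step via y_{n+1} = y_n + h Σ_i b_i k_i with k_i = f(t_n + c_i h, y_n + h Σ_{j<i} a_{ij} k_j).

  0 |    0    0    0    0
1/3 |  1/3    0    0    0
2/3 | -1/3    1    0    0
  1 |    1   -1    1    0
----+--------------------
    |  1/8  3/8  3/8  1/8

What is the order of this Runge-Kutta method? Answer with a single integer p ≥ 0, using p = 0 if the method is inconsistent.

4

b = (1/8, 3/8, 3/8, 1/8)
c = (0, 1/3, 2/3, 1)
Ac = (0, 0, 1/3, 1/3)
Σ b_i: 1/8·1 + 3/8·1 + 3/8·1 + 1/8·1 = 1 ✓
b·c: 3/8·1/3 + 3/8·2/3 + 1/8·1 = 1/2 ✓
b·c²: 3/8·1/9 + 3/8·4/9 + 1/8·1 = 1/3 ✓
b·Ac: 3/8·1/3 + 1/8·1/3 = 1/6 ✓
b·c³: 3/8·1/27 + 3/8·8/27 + 1/8·1 = 1/4 ✓
b·(c∘Ac): 3/8·2/9 + 1/8·1/3 = 1/8 ✓
b·Ac²: 3/8·1/9 + 1/8·1/3 = 1/12 ✓
b·A²c: 1/8·1/3 = 1/24 ✓; 4 stages ⇒ order 4.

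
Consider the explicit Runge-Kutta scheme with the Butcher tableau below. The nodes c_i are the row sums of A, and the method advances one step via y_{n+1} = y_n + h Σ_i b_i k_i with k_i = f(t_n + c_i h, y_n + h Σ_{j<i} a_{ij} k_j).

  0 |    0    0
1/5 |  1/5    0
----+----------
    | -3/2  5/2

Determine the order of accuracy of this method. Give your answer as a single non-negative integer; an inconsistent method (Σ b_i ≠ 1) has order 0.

2

b = (-3/2, 5/2)
c = (0, 1/5)
Σ b_i: (-3/2)·1 + 5/2·1 = 1 ✓
b·c: 5/2·1/5 = 1/2 ✓; 2 stages ⇒ order 2.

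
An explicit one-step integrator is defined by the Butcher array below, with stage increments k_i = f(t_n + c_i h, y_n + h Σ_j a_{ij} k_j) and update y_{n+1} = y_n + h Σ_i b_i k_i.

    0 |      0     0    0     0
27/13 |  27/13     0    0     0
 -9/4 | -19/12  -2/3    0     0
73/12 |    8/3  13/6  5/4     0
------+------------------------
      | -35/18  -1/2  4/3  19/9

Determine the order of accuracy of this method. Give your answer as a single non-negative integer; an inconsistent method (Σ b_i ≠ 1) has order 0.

1

b = (-35/18, -1/2, 4/3, 19/9)
c = (0, 27/13, -9/4, 73/12)
Ac = (0, 0, -18/13, 27/16)
Σ b_i: (-35/18)·1 + (-1/2)·1 + 4/3·1 + 19/9·1 = 1 ✓
b·c: (-1/2)·27/13 + 4/3·(-9/4) + 19/9·73/12 = 12361/1404 ≠ 1/2 ⇒ order 1.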